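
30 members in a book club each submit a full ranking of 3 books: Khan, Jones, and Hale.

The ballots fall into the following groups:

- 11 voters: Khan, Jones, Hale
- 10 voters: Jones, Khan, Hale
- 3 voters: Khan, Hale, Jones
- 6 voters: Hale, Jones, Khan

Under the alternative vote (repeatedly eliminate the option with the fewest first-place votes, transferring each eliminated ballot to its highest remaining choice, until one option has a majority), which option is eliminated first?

Round 1: Khan 14, Jones 10, Hale 6. Hale has the fewest and is eliminated.
Round 2: Jones 16, Khan 14. Jones has a majority.

Hale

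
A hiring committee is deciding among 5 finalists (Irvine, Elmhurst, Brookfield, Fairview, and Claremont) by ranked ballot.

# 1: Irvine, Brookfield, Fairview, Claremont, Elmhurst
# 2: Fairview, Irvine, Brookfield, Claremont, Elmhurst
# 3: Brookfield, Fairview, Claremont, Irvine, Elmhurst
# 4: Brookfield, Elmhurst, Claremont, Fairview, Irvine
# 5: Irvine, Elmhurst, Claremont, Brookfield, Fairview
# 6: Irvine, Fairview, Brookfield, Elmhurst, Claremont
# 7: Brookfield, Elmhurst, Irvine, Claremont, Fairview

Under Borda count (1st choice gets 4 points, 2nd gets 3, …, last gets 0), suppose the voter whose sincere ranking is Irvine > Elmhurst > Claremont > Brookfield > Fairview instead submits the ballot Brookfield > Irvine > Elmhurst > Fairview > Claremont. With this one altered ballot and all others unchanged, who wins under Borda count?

Borda totals with the altered ballot: Irvine 17, Elmhurst 9, Brookfield 23, Fairview 14, Claremont 7.
The winner is unchanged: still Brookfield.

Brookfield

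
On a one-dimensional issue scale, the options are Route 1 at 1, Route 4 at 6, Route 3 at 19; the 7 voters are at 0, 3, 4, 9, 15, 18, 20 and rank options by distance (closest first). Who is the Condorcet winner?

With single-peaked preferences on a line, the Condorcet winner is the candidate closest to the median voter.
The median voter (position 9) is closest to Route 4 at 6.
Check: Route 4 vs Route 3 — voters closer to Route 4: 4 of 7.

Route 4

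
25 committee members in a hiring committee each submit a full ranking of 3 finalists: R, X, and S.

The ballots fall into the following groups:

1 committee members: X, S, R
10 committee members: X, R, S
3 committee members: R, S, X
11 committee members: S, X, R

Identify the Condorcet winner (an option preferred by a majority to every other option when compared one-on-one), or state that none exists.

There is no Condorcet winner

Head-to-head results (25 voters total):
R vs X: X wins 22–3.
R vs S: R wins 13–12.
X vs S: S wins 14–11.
No candidate beats all others: R beats S beats X beats R, a majority cycle.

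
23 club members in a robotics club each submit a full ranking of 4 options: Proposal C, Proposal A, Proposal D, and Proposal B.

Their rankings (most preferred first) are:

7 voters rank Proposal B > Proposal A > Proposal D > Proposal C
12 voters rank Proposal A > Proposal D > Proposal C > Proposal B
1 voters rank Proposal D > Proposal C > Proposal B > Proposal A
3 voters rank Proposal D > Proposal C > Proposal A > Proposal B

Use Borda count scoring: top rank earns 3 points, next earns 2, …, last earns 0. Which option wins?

Borda scores:
  Proposal C: 7·0 + 12·1 + 2 + 3·2 = 20
  Proposal A: 7·2 + 12·3 + 0 + 3·1 = 53
  Proposal D: 7·1 + 12·2 + 3 + 3·3 = 43
  Proposal B: 7·3 + 12·0 + 1 + 3·0 = 22
Proposal A has the highest total.

Proposal A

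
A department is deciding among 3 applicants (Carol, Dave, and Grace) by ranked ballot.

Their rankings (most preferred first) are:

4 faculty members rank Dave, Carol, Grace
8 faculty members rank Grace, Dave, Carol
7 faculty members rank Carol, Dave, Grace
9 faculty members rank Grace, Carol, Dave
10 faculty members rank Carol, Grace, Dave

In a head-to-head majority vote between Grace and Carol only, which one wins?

Ballots ranking Grace above Carol: 8+9 = 17.
Ballots ranking Carol above Grace: 4+7+10 = 21.
Carol wins the head-to-head, 21–17.

Carol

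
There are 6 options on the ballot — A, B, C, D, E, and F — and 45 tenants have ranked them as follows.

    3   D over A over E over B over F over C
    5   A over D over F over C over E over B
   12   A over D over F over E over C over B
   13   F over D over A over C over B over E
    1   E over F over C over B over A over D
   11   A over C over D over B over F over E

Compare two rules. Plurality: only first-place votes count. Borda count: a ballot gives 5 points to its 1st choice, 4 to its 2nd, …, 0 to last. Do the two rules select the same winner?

Yes

Plurality first-place counts: A 28, B 0, C 0, D 3, E 1, F 13 → A.
Borda totals: A 192, B 43, C 95, D 168, E 43, F 134 → A.
The two rules agree on A.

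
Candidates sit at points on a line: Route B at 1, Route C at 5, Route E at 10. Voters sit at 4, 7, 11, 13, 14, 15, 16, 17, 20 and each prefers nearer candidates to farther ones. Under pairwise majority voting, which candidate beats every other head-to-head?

Route E

With single-peaked preferences on a line, the Condorcet winner is the candidate closest to the median voter.
The median voter (position 14) is closest to Route E at 10.
Check: Route E vs Route C — voters closer to Route E: 7 of 9.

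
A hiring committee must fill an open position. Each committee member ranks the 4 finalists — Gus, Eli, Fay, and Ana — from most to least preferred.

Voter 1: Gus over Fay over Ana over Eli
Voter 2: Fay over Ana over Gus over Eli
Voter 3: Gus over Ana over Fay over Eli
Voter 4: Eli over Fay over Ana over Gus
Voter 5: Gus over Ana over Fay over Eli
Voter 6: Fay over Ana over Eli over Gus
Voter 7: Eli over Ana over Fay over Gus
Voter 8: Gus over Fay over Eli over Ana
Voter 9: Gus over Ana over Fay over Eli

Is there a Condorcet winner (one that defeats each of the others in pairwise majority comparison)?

Head-to-head results (9 voters total):
Gus vs Eli: Gus wins 6–3.
Gus vs Fay: Gus wins 5–4.
Gus vs Ana: Gus wins 5–4.
Eli vs Fay: Fay wins 7–2.
Eli vs Ana: Ana wins 6–3.
Fay vs Ana: Fay wins 5–4.
Gus beats each rival — Eli (6–3), Fay (5–4), Ana (5–4) — so Gus is the Condorcet winner.

Yes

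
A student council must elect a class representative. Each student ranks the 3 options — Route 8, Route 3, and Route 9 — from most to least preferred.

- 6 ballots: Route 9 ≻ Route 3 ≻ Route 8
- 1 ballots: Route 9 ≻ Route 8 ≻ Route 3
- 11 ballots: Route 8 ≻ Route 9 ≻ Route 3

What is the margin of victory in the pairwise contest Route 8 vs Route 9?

Ballots ranking Route 8 above Route 9: 11.
Ballots ranking Route 9 above Route 8: 6+1 = 7.
Route 8 wins 11–7, a margin of 4.

4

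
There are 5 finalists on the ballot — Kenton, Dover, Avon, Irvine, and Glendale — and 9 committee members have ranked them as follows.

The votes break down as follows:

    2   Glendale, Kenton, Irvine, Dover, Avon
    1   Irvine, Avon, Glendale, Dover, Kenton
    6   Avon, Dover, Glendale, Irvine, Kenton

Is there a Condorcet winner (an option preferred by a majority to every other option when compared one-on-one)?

Yes

Head-to-head results (9 voters total):
Kenton vs Dover: Dover wins 7–2.
Kenton vs Avon: Avon wins 7–2.
Kenton vs Irvine: Irvine wins 7–2.
Kenton vs Glendale: Glendale wins 9–0.
Dover vs Avon: Avon wins 7–2.
Dover vs Irvine: Dover wins 6–3.
Dover vs Glendale: Dover wins 6–3.
Avon vs Irvine: Avon wins 6–3.
Avon vs Glendale: Avon wins 7–2.
Irvine vs Glendale: Glendale wins 8–1.
Avon beats each rival — Kenton (7–2), Dover (7–2), Irvine (6–3), Glendale (7–2) — so Avon is the Condorcet winner.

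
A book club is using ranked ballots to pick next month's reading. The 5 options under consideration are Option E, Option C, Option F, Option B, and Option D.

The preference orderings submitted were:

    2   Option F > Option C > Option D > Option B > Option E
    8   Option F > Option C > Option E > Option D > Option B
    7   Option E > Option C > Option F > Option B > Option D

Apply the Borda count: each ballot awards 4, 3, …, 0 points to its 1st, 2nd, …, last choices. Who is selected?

Borda scores:
  Option E: 2·0 + 8·2 + 7·4 = 44
  Option C: 2·3 + 8·3 + 7·3 = 51
  Option F: 2·4 + 8·4 + 7·2 = 54
  Option B: 2·1 + 8·0 + 7·1 = 9
  Option D: 2·2 + 8·1 + 7·0 = 12
Option F has the highest total.

Option F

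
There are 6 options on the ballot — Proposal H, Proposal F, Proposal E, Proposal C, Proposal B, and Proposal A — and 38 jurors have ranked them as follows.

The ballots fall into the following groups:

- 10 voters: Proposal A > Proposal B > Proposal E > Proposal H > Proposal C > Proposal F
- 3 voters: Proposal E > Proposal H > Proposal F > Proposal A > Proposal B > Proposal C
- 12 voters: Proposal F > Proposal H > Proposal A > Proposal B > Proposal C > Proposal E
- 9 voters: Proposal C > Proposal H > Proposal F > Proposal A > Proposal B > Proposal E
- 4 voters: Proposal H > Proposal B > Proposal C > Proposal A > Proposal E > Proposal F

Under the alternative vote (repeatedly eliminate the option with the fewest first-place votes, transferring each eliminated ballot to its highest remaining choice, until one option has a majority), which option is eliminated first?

Proposal B

Round 1: Proposal F 12, Proposal A 10, Proposal C 9, Proposal H 4, Proposal E 3, Proposal B 0. Proposal B has the fewest and is eliminated.
Round 2: Proposal F 12, Proposal A 10, Proposal C 9, Proposal H 4, Proposal E 3. Proposal E has the fewest and is eliminated.
Round 3: Proposal F 12, Proposal A 10, Proposal C 9, Proposal H 7. Proposal H has the fewest and is eliminated.
Round 4: Proposal F 15, Proposal C 13, Proposal A 10. Proposal A has the fewest and is eliminated.
Round 5: Proposal C 23, Proposal F 15. Proposal C has a majority.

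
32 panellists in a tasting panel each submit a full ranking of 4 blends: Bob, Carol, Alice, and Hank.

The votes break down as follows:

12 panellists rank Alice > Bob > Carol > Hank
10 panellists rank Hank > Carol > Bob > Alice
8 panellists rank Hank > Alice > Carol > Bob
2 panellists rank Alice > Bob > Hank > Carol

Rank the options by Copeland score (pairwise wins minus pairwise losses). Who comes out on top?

Pairwise results:
  Bob vs Carol: Carol wins 18–14.
  Bob vs Alice: Alice wins 22–10.
  Bob vs Hank: Hank wins 18–14.
  Carol vs Alice: Alice wins 22–10.
  Carol vs Hank: Hank wins 20–12.
  Alice vs Hank: Hank wins 18–14.
Copeland scores (wins − losses):
  Bob: 0 − 3 = -3
  Carol: 1 − 2 = -1
  Alice: 2 − 1 = 1
  Hank: 3 − 0 = 3
Hank has the best Copeland score.

Hank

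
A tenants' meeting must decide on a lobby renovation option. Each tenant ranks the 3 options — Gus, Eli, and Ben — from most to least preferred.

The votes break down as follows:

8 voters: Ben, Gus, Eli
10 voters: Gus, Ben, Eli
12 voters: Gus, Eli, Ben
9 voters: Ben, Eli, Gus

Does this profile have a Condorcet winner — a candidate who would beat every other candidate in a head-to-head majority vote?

Head-to-head results (39 voters total):
Gus vs Eli: Gus wins 30–9.
Gus vs Ben: Gus wins 22–17.
Eli vs Ben: Ben wins 27–12.
Gus beats each rival — Eli (30–9), Ben (22–17) — so Gus is the Condorcet winner.

Yes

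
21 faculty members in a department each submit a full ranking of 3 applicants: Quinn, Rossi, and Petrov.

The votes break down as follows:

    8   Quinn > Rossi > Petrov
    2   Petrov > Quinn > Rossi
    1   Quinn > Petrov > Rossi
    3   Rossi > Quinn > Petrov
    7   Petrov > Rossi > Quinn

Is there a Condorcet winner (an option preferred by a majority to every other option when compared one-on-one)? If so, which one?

Quinn

Head-to-head results (21 voters total):
Quinn vs Rossi: Quinn wins 11–10.
Quinn vs Petrov: Quinn wins 12–9.
Rossi vs Petrov: Rossi wins 11–10.
Quinn beats each rival — Rossi (11–10), Petrov (12–9) — so Quinn is the Condorcet winner.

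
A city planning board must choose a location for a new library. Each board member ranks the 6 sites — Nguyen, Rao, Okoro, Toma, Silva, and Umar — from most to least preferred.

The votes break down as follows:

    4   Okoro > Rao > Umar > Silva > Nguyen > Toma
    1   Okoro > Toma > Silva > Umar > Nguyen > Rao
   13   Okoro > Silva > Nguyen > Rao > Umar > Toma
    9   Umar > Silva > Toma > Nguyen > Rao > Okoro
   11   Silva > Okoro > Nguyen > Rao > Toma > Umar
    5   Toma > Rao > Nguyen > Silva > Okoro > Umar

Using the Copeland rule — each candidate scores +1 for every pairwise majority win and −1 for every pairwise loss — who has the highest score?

Pairwise results:
  Nguyen vs Rao: Nguyen wins 34–9.
  Nguyen vs Okoro: Okoro wins 29–14.
  Nguyen vs Toma: Nguyen wins 28–15.
  Nguyen vs Silva: Silva wins 38–5.
  Nguyen vs Umar: Nguyen wins 29–14.
  Rao vs Okoro: Okoro wins 29–14.
  Rao vs Toma: Rao wins 28–15.
  Rao vs Silva: Silva wins 34–9.
  Rao vs Umar: Rao wins 33–10.
  Okoro vs Toma: Okoro wins 29–14.
  Okoro vs Silva: Silva wins 25–18.
  Okoro vs Umar: Okoro wins 34–9.
  Toma vs Silva: Silva wins 37–6.
  Toma vs Umar: Umar wins 26–17.
  Silva vs Umar: Silva wins 30–13.
Copeland scores (wins − losses):
  Nguyen: 3 − 2 = 1
  Rao: 2 − 3 = -1
  Okoro: 4 − 1 = 3
  Toma: 0 − 5 = -5
  Silva: 5 − 0 = 5
  Umar: 1 − 4 = -3
Silva has the best Copeland score.

Silva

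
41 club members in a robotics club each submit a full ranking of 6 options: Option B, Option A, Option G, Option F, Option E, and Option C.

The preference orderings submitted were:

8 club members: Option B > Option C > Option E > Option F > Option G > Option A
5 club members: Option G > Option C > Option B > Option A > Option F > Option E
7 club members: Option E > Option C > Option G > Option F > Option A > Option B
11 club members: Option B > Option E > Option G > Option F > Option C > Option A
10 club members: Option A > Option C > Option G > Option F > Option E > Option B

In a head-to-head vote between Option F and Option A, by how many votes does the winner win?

11

Ballots ranking Option F above Option A: 8+7+11 = 26.
Ballots ranking Option A above Option F: 5+10 = 15.
Option F wins 26–15, a margin of 11.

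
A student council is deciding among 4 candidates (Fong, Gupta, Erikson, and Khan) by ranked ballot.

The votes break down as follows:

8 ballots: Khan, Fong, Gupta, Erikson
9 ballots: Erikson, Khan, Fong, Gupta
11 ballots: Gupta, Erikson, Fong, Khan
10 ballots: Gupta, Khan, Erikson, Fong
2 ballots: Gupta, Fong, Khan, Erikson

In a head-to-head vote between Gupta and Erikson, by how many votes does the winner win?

22

Ballots ranking Gupta above Erikson: 8+11+10+2 = 31.
Ballots ranking Erikson above Gupta: 9.
Gupta wins 31–9, a margin of 22.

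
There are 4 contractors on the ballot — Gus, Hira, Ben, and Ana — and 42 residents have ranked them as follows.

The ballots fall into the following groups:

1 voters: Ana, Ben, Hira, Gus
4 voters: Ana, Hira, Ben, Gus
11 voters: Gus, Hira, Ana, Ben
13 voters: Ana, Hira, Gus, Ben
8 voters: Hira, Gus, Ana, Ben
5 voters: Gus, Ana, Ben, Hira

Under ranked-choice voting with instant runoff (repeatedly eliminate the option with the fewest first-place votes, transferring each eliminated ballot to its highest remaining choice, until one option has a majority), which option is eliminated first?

Ben

Round 1: Ana 18, Gus 16, Hira 8, Ben 0. Ben has the fewest and is eliminated.
Round 2: Ana 18, Gus 16, Hira 8. Hira has the fewest and is eliminated.
Round 3: Gus 24, Ana 18. Gus has a majority.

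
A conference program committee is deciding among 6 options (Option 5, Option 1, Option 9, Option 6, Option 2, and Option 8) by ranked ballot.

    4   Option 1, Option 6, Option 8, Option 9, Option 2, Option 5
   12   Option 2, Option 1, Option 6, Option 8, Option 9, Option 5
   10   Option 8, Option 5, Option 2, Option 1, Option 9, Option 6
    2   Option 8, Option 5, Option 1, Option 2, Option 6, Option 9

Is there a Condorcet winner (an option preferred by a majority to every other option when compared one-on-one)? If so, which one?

There is no Condorcet winner

Head-to-head results (28 voters total):
Option 5 vs Option 1: Option 1 wins 16–12.
Option 5 vs Option 9: Option 9 wins 16–12.
Option 5 vs Option 6: Option 6 wins 16–12.
Option 5 vs Option 2: Option 2 wins 16–12.
Option 5 vs Option 8: Option 8 wins 28–0.
Option 1 vs Option 9: Option 1 wins 28–0.
Option 1 vs Option 6: Option 1 wins 28–0.
Option 1 vs Option 2: Option 2 wins 22–6.
Option 1 vs Option 8: Option 1 wins 16–12.
Option 9 vs Option 6: Option 6 wins 18–10.
Option 9 vs Option 2: Option 2 wins 24–4.
Option 9 vs Option 8: Option 8 wins 28–0.
Option 6 vs Option 2: Option 2 wins 24–4.
Option 6 vs Option 8: Option 6 wins 16–12.
Option 2 vs Option 8: Option 8 wins 16–12.
No candidate beats all others: Option 1 beats Option 8 beats Option 2 beats Option 1, a majority cycle.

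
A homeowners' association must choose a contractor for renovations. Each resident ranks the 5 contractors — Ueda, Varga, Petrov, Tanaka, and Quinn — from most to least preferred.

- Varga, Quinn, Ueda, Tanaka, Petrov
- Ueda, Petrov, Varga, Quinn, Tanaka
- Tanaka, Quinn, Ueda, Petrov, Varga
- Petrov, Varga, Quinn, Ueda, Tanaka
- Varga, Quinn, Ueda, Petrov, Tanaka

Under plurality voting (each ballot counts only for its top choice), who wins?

First-place vote totals:
  Ueda: 1
  Varga: 2
  Petrov: 1
  Tanaka: 1
  Quinn: 0
Varga has the most first-place votes.

Varga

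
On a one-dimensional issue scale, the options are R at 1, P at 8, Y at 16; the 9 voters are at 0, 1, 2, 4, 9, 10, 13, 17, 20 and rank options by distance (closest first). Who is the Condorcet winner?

With single-peaked preferences on a line, the Condorcet winner is the candidate closest to the median voter.
The median voter (position 9) is closest to P at 8.
Check: P vs Y — voters closer to P: 6 of 9.

P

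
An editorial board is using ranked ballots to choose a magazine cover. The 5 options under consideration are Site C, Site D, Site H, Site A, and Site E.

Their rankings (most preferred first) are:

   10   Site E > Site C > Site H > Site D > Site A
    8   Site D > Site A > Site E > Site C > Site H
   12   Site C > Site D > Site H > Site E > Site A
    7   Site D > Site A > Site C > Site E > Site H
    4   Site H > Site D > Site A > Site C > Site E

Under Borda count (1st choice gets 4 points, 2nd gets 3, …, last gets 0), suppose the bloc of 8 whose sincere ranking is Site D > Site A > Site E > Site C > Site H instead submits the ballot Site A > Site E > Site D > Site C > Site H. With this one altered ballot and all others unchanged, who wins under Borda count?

Borda totals with the altered ballot: Site C 104, Site D 102, Site H 60, Site A 61, Site E 83.
The switch changes the winner from Site D to Site C.

Site C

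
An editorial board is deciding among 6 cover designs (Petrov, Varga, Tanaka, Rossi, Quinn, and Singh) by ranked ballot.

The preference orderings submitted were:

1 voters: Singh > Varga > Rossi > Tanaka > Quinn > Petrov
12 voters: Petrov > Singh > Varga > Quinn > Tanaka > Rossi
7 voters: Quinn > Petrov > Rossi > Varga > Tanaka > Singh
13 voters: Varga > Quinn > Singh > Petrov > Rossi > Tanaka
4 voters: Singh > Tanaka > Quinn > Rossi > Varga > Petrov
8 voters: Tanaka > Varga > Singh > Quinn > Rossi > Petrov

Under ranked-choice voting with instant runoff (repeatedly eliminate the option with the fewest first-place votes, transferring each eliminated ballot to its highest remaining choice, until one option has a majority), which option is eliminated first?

Rossi

Round 1: Varga 13, Petrov 12, Tanaka 8, Quinn 7, Singh 5, Rossi 0. Rossi has the fewest and is eliminated.
Round 2: Varga 13, Petrov 12, Tanaka 8, Quinn 7, Singh 5. Singh has the fewest and is eliminated.
Round 3: Varga 14, Petrov 12, Tanaka 12, Quinn 7. Quinn has the fewest and is eliminated.
Round 4: Petrov 19, Varga 14, Tanaka 12. Tanaka has the fewest and is eliminated.
Round 5: Varga 26, Petrov 19. Varga has a majority.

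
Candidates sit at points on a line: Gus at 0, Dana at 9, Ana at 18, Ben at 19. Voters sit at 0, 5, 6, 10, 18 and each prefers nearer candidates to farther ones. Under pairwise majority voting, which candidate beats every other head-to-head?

With single-peaked preferences on a line, the Condorcet winner is the candidate closest to the median voter.
The median voter (position 6) is closest to Dana at 9.
Check: Dana vs Ana — voters closer to Dana: 4 of 5.

Dana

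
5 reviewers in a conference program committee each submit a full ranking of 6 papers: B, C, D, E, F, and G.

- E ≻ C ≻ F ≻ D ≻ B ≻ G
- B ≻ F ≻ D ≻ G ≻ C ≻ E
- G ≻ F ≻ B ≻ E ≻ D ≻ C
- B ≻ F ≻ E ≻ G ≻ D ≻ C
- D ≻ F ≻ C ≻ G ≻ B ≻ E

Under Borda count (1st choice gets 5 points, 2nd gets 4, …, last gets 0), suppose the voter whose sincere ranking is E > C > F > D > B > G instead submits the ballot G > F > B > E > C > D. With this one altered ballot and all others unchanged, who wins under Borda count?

F

Borda totals with the altered ballot: B 17, C 5, D 10, E 7, F 20, G 16.
The winner is unchanged: still F.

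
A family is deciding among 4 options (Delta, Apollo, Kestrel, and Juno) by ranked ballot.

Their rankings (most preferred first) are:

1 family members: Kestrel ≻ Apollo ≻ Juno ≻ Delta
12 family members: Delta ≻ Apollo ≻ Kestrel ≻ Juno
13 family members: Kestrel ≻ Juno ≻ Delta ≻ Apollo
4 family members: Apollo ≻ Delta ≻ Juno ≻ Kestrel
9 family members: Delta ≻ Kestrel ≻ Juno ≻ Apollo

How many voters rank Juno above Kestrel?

4

Ballots ranking Juno above Kestrel: 4.
Ballots ranking Kestrel above Juno: 1+12+13+9 = 35.
So 4 of 39 voters prefer Juno to Kestrel.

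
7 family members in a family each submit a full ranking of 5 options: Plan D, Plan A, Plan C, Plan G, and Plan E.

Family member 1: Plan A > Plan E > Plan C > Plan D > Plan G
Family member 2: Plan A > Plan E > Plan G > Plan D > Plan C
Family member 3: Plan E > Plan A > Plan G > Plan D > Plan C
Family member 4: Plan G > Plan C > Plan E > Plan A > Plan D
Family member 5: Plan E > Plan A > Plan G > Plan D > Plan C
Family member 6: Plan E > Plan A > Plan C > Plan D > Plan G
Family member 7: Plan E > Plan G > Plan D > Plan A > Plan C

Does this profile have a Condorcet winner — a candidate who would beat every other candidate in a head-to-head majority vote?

Head-to-head results (7 voters total):
Plan D vs Plan A: Plan A wins 6–1.
Plan D vs Plan C: Plan D wins 4–3.
Plan D vs Plan G: Plan G wins 5–2.
Plan D vs Plan E: Plan E wins 7–0.
Plan A vs Plan C: Plan A wins 6–1.
Plan A vs Plan G: Plan A wins 5–2.
Plan A vs Plan E: Plan E wins 5–2.
Plan C vs Plan G: Plan G wins 5–2.
Plan C vs Plan E: Plan E wins 6–1.
Plan G vs Plan E: Plan E wins 6–1.
Plan E beats each rival — Plan D (7–0), Plan A (5–2), Plan C (6–1), Plan G (6–1) — so Plan E is the Condorcet winner.

Yes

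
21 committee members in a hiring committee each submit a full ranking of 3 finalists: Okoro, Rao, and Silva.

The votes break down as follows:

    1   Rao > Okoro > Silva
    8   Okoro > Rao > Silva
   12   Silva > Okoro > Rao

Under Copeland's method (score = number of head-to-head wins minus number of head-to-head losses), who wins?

Pairwise results:
  Okoro vs Rao: Okoro wins 20–1.
  Okoro vs Silva: Silva wins 12–9.
  Rao vs Silva: Silva wins 12–9.
Copeland scores (wins − losses):
  Okoro: 1 − 1 = 0
  Rao: 0 − 2 = -2
  Silva: 2 − 0 = 2
Silva has the best Copeland score.

Silva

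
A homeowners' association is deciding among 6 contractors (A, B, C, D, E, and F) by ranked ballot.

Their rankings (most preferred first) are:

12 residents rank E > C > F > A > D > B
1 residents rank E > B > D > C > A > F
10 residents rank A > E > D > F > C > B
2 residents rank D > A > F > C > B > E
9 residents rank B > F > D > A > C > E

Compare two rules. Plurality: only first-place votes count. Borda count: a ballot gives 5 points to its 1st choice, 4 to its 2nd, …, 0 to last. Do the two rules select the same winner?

Plurality first-place counts: A 10, B 9, C 0, D 2, E 13, F 0 → E.
Borda totals: A 101, B 51, C 73, D 82, E 105, F 98 → E.
The two rules agree on E.

Yes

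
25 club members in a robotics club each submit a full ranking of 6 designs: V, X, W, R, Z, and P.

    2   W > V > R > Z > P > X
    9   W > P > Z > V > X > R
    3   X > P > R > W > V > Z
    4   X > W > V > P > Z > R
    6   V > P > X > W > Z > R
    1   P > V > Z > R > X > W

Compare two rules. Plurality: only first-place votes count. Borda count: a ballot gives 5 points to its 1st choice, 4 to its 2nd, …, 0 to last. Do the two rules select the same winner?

Plurality first-place counts: V 6, X 7, W 11, R 0, Z 0, P 1 → W.
Borda totals: V 75, X 63, W 89, R 17, Z 44, P 87 → W.
The two rules agree on W.

Yes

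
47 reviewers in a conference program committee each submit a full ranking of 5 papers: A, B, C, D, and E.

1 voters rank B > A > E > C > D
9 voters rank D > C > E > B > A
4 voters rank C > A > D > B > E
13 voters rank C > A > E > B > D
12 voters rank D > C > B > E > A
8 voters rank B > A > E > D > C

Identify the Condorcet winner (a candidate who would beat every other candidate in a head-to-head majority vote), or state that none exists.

Head-to-head results (47 voters total):
A vs B: B wins 30–17.
A vs C: C wins 38–9.
A vs D: A wins 26–21.
A vs E: A wins 26–21.
B vs C: C wins 38–9.
B vs D: D wins 25–22.
B vs E: B wins 25–22.
C vs D: D wins 29–18.
C vs E: C wins 38–9.
D vs E: D wins 25–22.
No candidate beats all others: A beats D beats B beats A, a majority cycle.

No Condorcet winner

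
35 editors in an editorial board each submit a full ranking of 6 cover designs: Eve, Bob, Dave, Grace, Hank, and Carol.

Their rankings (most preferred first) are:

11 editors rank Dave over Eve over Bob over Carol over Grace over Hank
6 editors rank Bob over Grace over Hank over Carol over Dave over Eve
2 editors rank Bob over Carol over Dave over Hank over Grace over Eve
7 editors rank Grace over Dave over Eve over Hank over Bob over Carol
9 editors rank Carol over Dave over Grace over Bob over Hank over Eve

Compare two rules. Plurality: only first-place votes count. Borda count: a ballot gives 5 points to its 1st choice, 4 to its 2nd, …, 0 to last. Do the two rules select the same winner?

Plurality first-place counts: Eve 0, Bob 8, Dave 11, Grace 7, Hank 0, Carol 9 → Dave.
Borda totals: Eve 65, Bob 98, Dave 131, Grace 99, Hank 45, Carol 87 → Dave.
The two rules agree on Dave.

Yes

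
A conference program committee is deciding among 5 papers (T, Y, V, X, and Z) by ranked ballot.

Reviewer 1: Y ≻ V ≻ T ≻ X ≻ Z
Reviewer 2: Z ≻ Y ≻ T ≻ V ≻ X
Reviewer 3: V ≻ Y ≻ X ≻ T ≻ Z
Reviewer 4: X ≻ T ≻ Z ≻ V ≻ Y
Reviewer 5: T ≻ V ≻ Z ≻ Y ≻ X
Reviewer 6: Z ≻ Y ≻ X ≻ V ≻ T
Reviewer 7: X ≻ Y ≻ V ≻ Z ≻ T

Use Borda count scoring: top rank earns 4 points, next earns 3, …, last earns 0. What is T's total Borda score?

Borda scores:
  T: 2 + 2 + 1 + 3 + 4 + 0 + 0 = 12
  Y: 4 + 3 + 3 + 0 + 1 + 3 + 3 = 17
  V: 3 + 1 + 4 + 1 + 3 + 1 + 2 = 15
  X: 1 + 0 + 2 + 4 + 0 + 2 + 4 = 13
  Z: 0 + 4 + 0 + 2 + 2 + 4 + 1 = 13

12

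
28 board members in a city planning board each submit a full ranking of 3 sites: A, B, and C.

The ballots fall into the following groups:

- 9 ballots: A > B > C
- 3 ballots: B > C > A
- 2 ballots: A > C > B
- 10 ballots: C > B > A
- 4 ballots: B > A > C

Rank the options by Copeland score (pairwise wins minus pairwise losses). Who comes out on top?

B

Pairwise results:
  A vs B: B wins 17–11.
  A vs C: A wins 15–13.
  B vs C: B wins 16–12.
Copeland scores (wins − losses):
  A: 1 − 1 = 0
  B: 2 − 0 = 2
  C: 0 − 2 = -2
B has the best Copeland score.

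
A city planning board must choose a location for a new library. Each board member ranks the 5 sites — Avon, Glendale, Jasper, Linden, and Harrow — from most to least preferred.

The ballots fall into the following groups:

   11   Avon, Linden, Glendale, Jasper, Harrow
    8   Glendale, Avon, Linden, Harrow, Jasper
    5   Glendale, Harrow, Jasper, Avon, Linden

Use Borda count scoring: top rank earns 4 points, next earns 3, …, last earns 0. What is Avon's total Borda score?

73

Borda scores:
  Avon: 11·4 + 8·3 + 5·1 = 73
  Glendale: 11·2 + 8·4 + 5·4 = 74
  Jasper: 11·1 + 8·0 + 5·2 = 21
  Linden: 11·3 + 8·2 + 5·0 = 49
  Harrow: 11·0 + 8·1 + 5·3 = 23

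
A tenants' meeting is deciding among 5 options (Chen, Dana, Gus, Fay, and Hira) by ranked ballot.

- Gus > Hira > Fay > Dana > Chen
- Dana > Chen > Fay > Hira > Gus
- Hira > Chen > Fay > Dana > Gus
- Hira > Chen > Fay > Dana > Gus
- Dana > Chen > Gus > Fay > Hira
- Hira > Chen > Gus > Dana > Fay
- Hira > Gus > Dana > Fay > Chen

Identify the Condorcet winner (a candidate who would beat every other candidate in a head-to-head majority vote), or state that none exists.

Hira

Head-to-head results (7 voters total):
Chen vs Dana: Dana wins 4–3.
Chen vs Gus: Chen wins 5–2.
Chen vs Fay: Chen wins 5–2.
Chen vs Hira: Hira wins 5–2.
Dana vs Gus: Dana wins 4–3.
Dana vs Fay: Dana wins 4–3.
Dana vs Hira: Hira wins 5–2.
Gus vs Fay: Gus wins 4–3.
Gus vs Hira: Hira wins 5–2.
Fay vs Hira: Hira wins 5–2.
Hira beats each rival — Chen (5–2), Dana (5–2), Gus (5–2), Fay (5–2) — so Hira is the Condorcet winner.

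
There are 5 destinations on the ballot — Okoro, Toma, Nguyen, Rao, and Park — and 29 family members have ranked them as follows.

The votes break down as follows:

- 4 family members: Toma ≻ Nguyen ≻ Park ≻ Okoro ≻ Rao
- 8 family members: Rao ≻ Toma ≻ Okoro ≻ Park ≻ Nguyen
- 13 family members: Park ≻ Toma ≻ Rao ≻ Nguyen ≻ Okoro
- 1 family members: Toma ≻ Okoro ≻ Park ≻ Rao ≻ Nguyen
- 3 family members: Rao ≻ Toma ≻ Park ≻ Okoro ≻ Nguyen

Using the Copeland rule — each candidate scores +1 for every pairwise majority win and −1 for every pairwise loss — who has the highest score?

Toma

Pairwise results:
  Okoro vs Toma: Toma wins 29–0.
  Okoro vs Nguyen: Nguyen wins 17–12.
  Okoro vs Rao: Rao wins 24–5.
  Okoro vs Park: Park wins 20–9.
  Toma vs Nguyen: Toma wins 29–0.
  Toma vs Rao: Toma wins 18–11.
  Toma vs Park: Toma wins 16–13.
  Nguyen vs Rao: Rao wins 25–4.
  Nguyen vs Park: Park wins 25–4.
  Rao vs Park: Park wins 18–11.
Copeland scores (wins − losses):
  Okoro: 0 − 4 = -4
  Toma: 4 − 0 = 4
  Nguyen: 1 − 3 = -2
  Rao: 2 − 2 = 0
  Park: 3 − 1 = 2
Toma has the best Copeland score.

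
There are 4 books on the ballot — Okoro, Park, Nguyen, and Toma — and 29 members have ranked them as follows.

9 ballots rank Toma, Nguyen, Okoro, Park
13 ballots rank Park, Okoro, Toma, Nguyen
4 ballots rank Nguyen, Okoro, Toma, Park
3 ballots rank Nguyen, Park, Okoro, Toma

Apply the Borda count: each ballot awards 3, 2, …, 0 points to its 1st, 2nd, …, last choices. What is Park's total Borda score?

45

Borda scores:
  Okoro: 9·1 + 13·2 + 4·2 + 3·1 = 46
  Park: 9·0 + 13·3 + 4·0 + 3·2 = 45
  Nguyen: 9·2 + 13·0 + 4·3 + 3·3 = 39
  Toma: 9·3 + 13·1 + 4·1 + 3·0 = 44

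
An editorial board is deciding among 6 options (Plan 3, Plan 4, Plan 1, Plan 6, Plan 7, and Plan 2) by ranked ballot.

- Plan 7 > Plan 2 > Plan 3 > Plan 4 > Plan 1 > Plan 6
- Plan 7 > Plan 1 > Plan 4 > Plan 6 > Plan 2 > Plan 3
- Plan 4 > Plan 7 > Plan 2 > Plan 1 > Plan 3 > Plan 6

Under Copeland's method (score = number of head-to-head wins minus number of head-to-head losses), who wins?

Pairwise results:
  Plan 3 vs Plan 4: Plan 4 wins 2–1.
  Plan 3 vs Plan 1: Plan 1 wins 2–1.
  Plan 3 vs Plan 6: Plan 3 wins 2–1.
  Plan 3 vs Plan 7: Plan 7 wins 3–0.
  Plan 3 vs Plan 2: Plan 2 wins 3–0.
  Plan 4 vs Plan 1: Plan 4 wins 2–1.
  Plan 4 vs Plan 6: Plan 4 wins 3–0.
  Plan 4 vs Plan 7: Plan 7 wins 2–1.
  Plan 4 vs Plan 2: Plan 4 wins 2–1.
  Plan 1 vs Plan 6: Plan 1 wins 3–0.
  Plan 1 vs Plan 7: Plan 7 wins 3–0.
  Plan 1 vs Plan 2: Plan 2 wins 2–1.
  Plan 6 vs Plan 7: Plan 7 wins 3–0.
  Plan 6 vs Plan 2: Plan 2 wins 2–1.
  Plan 7 vs Plan 2: Plan 7 wins 3–0.
Copeland scores (wins − losses):
  Plan 3: 1 − 4 = -3
  Plan 4: 4 − 1 = 3
  Plan 1: 2 − 3 = -1
  Plan 6: 0 − 5 = -5
  Plan 7: 5 − 0 = 5
  Plan 2: 3 − 2 = 1
Plan 7 has the best Copeland score.

Plan 7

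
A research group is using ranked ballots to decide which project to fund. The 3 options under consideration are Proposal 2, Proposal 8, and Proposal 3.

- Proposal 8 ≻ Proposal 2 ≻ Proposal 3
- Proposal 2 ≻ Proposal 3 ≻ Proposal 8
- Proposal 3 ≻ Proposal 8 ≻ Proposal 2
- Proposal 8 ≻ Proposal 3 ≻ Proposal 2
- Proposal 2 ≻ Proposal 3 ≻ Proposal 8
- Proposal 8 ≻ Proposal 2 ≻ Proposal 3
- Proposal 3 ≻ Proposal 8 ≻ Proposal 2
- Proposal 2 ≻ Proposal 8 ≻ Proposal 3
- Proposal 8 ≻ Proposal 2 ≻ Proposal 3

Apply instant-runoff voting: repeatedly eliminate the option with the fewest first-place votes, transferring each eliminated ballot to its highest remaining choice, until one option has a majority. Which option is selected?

Round 1: Proposal 8 4, Proposal 2 3, Proposal 3 2. Proposal 3 has the fewest and is eliminated.
Round 2: Proposal 8 6, Proposal 2 3. Proposal 8 has a majority.

Proposal 8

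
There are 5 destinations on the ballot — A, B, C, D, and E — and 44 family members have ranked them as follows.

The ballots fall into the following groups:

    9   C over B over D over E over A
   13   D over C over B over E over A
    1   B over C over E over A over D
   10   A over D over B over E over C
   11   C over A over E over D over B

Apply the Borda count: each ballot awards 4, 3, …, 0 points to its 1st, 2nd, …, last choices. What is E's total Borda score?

Borda scores:
  A: 9·0 + 13·0 + 1 + 10·4 + 11·3 = 74
  B: 9·3 + 13·2 + 4 + 10·2 + 11·0 = 77
  C: 9·4 + 13·3 + 3 + 10·0 + 11·4 = 122
  D: 9·2 + 13·4 + 0 + 10·3 + 11·1 = 111
  E: 9·1 + 13·1 + 2 + 10·1 + 11·2 = 56

56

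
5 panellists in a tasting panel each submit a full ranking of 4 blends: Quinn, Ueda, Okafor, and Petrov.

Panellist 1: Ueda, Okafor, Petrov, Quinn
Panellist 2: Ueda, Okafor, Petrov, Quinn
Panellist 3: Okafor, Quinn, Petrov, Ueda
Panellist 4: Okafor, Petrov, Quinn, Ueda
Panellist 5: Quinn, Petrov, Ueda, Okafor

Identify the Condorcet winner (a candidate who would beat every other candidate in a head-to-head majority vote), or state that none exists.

None — there is no Condorcet winner

Head-to-head results (5 voters total):
Quinn vs Ueda: Quinn wins 3–2.
Quinn vs Okafor: Okafor wins 4–1.
Quinn vs Petrov: Petrov wins 3–2.
Ueda vs Okafor: Ueda wins 3–2.
Ueda vs Petrov: Petrov wins 3–2.
Okafor vs Petrov: Okafor wins 4–1.
No candidate beats all others: Quinn beats Ueda beats Okafor beats Quinn, a majority cycle.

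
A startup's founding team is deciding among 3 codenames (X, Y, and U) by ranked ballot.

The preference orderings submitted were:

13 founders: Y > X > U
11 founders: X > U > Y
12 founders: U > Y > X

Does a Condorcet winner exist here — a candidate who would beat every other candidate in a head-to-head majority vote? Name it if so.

Head-to-head results (36 voters total):
X vs Y: Y wins 25–11.
X vs U: X wins 24–12.
Y vs U: U wins 23–13.
No candidate beats all others: X beats U beats Y beats X, a majority cycle.

None — there is no Condorcet winner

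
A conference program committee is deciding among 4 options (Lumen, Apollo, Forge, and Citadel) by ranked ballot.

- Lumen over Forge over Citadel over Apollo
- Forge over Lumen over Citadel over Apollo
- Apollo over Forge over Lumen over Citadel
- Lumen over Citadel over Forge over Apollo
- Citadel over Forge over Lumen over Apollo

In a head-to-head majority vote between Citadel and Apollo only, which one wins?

Ballots ranking Citadel above Apollo: 4.
Ballots ranking Apollo above Citadel: 1.
Citadel wins the head-to-head, 4–1.

Citadel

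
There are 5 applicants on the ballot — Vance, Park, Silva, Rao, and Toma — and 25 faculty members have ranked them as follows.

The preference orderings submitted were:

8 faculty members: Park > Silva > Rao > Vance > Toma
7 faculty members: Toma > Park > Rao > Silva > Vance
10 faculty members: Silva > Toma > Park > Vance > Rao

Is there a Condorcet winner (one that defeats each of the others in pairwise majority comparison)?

No

Head-to-head results (25 voters total):
Vance vs Park: Park wins 25–0.
Vance vs Silva: Silva wins 25–0.
Vance vs Rao: Rao wins 15–10.
Vance vs Toma: Toma wins 17–8.
Park vs Silva: Park wins 15–10.
Park vs Rao: Park wins 25–0.
Park vs Toma: Toma wins 17–8.
Silva vs Rao: Silva wins 18–7.
Silva vs Toma: Silva wins 18–7.
Rao vs Toma: Toma wins 17–8.
No candidate beats all others: Park beats Silva beats Toma beats Park, a majority cycle.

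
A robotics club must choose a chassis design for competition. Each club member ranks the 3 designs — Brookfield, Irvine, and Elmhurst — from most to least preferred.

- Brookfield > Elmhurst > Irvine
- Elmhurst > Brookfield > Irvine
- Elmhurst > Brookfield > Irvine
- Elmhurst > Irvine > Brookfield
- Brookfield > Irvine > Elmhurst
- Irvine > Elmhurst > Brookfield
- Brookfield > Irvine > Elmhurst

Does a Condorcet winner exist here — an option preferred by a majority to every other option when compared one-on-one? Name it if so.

Elmhurst

Head-to-head results (7 voters total):
Brookfield vs Irvine: Brookfield wins 5–2.
Brookfield vs Elmhurst: Elmhurst wins 4–3.
Irvine vs Elmhurst: Elmhurst wins 4–3.
Elmhurst beats each rival — Brookfield (4–3), Irvine (4–3) — so Elmhurst is the Condorcet winner.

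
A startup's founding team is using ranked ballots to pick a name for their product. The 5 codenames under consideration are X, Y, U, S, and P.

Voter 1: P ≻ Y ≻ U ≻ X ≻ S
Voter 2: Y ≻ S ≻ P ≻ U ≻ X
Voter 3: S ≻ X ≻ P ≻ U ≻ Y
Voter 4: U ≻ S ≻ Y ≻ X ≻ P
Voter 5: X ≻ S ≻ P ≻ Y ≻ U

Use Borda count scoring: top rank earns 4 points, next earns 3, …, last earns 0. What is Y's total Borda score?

10

Borda scores:
  X: 1 + 0 + 3 + 1 + 4 = 9
  Y: 3 + 4 + 0 + 2 + 1 = 10
  U: 2 + 1 + 1 + 4 + 0 = 8
  S: 0 + 3 + 4 + 3 + 3 = 13
  P: 4 + 2 + 2 + 0 + 2 = 10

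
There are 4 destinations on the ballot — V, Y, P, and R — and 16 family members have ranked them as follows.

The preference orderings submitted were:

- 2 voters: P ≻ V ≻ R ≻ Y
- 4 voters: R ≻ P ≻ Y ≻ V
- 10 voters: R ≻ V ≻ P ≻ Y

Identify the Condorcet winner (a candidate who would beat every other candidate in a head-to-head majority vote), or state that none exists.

Head-to-head results (16 voters total):
V vs Y: V wins 12–4.
V vs P: V wins 10–6.
V vs R: R wins 14–2.
Y vs P: P wins 16–0.
Y vs R: R wins 16–0.
P vs R: R wins 14–2.
R beats each rival — V (14–2), Y (16–0), P (14–2) — so R is the Condorcet winner.

R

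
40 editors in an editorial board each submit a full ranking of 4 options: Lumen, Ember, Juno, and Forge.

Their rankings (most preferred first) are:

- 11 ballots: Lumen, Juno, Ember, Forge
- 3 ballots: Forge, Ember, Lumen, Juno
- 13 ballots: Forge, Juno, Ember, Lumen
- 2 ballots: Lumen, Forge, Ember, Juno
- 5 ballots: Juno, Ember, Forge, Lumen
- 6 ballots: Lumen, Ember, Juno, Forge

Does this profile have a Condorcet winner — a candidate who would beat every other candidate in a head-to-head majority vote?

Head-to-head results (40 voters total):
Lumen vs Ember: Ember wins 21–19.
Lumen vs Juno: Lumen wins 22–18.
Lumen vs Forge: Forge wins 21–19.
Ember vs Juno: Juno wins 29–11.
Ember vs Forge: Ember wins 22–18.
Juno vs Forge: Juno wins 22–18.
No candidate beats all others: Lumen beats Juno beats Ember beats Lumen, a majority cycle.

No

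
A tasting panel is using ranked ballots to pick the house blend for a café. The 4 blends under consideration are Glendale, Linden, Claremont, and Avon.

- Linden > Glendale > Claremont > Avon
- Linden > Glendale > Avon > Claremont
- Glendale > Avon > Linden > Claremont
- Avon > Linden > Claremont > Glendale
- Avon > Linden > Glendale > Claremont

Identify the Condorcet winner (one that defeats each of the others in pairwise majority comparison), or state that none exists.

Head-to-head results (5 voters total):
Glendale vs Linden: Linden wins 4–1.
Glendale vs Claremont: Glendale wins 4–1.
Glendale vs Avon: Glendale wins 3–2.
Linden vs Claremont: Linden wins 5–0.
Linden vs Avon: Avon wins 3–2.
Claremont vs Avon: Avon wins 4–1.
No candidate beats all others: Glendale beats Avon beats Linden beats Glendale, a majority cycle.

No Condorcet winner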